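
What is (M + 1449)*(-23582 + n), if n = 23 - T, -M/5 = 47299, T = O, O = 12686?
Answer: 8519242270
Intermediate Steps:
T = 12686
M = -236495 (M = -5*47299 = -236495)
n = -12663 (n = 23 - 1*12686 = 23 - 12686 = -12663)
(M + 1449)*(-23582 + n) = (-236495 + 1449)*(-23582 - 12663) = -235046*(-36245) = 8519242270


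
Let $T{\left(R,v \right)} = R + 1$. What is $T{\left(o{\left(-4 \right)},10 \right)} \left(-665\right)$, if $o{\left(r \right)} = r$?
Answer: $1995$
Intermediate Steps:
$T{\left(R,v \right)} = 1 + R$
$T{\left(o{\left(-4 \right)},10 \right)} \left(-665\right) = \left(1 - 4\right) \left(-665\right) = \left(-3\right) \left(-665\right) = 1995$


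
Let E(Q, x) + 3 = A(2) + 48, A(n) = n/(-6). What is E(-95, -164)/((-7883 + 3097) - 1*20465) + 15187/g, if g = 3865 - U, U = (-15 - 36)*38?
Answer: 1149683209/439594659 ≈ 2.6153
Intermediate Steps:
A(n) = -n/6 (A(n) = n*(-⅙) = -n/6)
E(Q, x) = 134/3 (E(Q, x) = -3 + (-⅙*2 + 48) = -3 + (-⅓ + 48) = -3 + 143/3 = 134/3)
U = -1938 (U = -51*38 = -1938)
g = 5803 (g = 3865 - 1*(-1938) = 3865 + 1938 = 5803)
E(-95, -164)/((-7883 + 3097) - 1*20465) + 15187/g = 134/(3*((-7883 + 3097) - 1*20465)) + 15187/5803 = 134/(3*(-4786 - 20465)) + 15187*(1/5803) = (134/3)/(-25251) + 15187/5803 = (134/3)*(-1/25251) + 15187/5803 = -134/75753 + 15187/5803 = 1149683209/439594659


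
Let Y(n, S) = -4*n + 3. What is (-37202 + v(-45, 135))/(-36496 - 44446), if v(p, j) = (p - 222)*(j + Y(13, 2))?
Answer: 30082/40471 ≈ 0.74330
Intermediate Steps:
Y(n, S) = 3 - 4*n
v(p, j) = (-222 + p)*(-49 + j) (v(p, j) = (p - 222)*(j + (3 - 4*13)) = (-222 + p)*(j + (3 - 52)) = (-222 + p)*(j - 49) = (-222 + p)*(-49 + j))
(-37202 + v(-45, 135))/(-36496 - 44446) = (-37202 + (10878 - 222*135 - 49*(-45) + 135*(-45)))/(-36496 - 44446) = (-37202 + (10878 - 29970 + 2205 - 6075))/(-80942) = (-37202 - 22962)*(-1/80942) = -60164*(-1/80942) = 30082/40471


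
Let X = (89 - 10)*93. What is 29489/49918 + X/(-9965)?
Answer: -72889661/497432870 ≈ -0.14653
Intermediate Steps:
X = 7347 (X = 79*93 = 7347)
29489/49918 + X/(-9965) = 29489/49918 + 7347/(-9965) = 29489*(1/49918) + 7347*(-1/9965) = 29489/49918 - 7347/9965 = -72889661/497432870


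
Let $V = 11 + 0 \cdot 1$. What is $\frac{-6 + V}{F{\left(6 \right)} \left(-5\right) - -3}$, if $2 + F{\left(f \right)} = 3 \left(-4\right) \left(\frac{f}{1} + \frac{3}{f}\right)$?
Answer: $\frac{5}{403} \approx 0.012407$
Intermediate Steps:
$F{\left(f \right)} = -2 - \frac{36}{f} - 12 f$ ($F{\left(f \right)} = -2 + 3 \left(-4\right) \left(\frac{f}{1} + \frac{3}{f}\right) = -2 - 12 \left(f 1 + \frac{3}{f}\right) = -2 - 12 \left(f + \frac{3}{f}\right) = -2 - \left(12 f + \frac{36}{f}\right) = -2 - \frac{36}{f} - 12 f$)
$V = 11$ ($V = 11 + 0 = 11$)
$\frac{-6 + V}{F{\left(6 \right)} \left(-5\right) - -3} = \frac{-6 + 11}{\left(-2 - \frac{36}{6} - 72\right) \left(-5\right) - -3} = \frac{5}{\left(-2 - 6 - 72\right) \left(-5\right) + \left(-247 + 250\right)} = \frac{5}{\left(-2 - 6 - 72\right) \left(-5\right) + 3} = \frac{5}{\left(-80\right) \left(-5\right) + 3} = \frac{5}{400 + 3} = \frac{5}{403}$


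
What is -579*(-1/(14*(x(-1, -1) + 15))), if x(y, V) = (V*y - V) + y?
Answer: 579/224 ≈ 2.5848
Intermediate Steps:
x(y, V) = y - V + V*y (x(y, V) = (-V + V*y) + y = y - V + V*y)
-579*(-1/(14*(x(-1, -1) + 15))) = -579*(-1/(14*((-1 - 1*(-1) - 1*(-1)) + 15))) = -579*(-1/(14*((-1 + 1 + 1) + 15))) = -579*(-1/(14*(1 + 15))) = -579/((-14*16)) = -579/(-224) = -579*(-1/224) = 579/224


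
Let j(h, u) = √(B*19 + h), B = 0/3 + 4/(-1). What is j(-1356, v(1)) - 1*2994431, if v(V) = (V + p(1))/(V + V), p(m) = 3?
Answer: -2994431 + 2*I*√358 ≈ -2.9944e+6 + 37.842*I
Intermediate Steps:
B = -4 (B = 0*(⅓) + 4*(-1) = 0 - 4 = -4)
v(V) = (3 + V)/(2*V) (v(V) = (V + 3)/(V + V) = (3 + V)/((2*V)) = (3 + V)*(1/(2*V)) = (3 + V)/(2*V))
j(h, u) = √(-76 + h) (j(h, u) = √(-4*19 + h) = √(-76 + h))
j(-1356, v(1)) - 1*2994431 = √(-76 - 1356) - 1*2994431 = √(-1432) - 2994431 = 2*I*√358 - 2994431 = -2994431 + 2*I*√358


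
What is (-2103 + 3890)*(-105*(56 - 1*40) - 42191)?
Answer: -78397477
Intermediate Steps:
(-2103 + 3890)*(-105*(56 - 1*40) - 42191) = 1787*(-105*(56 - 40) - 42191) = 1787*(-105*16 - 42191) = 1787*(-1680 - 42191) = 1787*(-43871) = -78397477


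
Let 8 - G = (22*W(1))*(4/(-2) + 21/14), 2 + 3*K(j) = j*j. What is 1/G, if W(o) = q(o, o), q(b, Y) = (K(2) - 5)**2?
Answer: 9/1931 ≈ 0.0046608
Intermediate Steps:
K(j) = -2/3 + j**2/3 (K(j) = -2/3 + (j*j)/3 = -2/3 + j**2/3)
q(b, Y) = 169/9 (q(b, Y) = ((-2/3 + (1/3)*2**2) - 5)**2 = ((-2/3 + (1/3)*4) - 5)**2 = ((-2/3 + 4/3) - 5)**2 = (2/3 - 5)**2 = (-13/3)**2 = 169/9)
W(o) = 169/9
G = 1931/9 (G = 8 - 22*(169/9)*(4/(-2) + 21/14) = 8 - 3718*(4*(-1/2) + 21*(1/14))/9 = 8 - 3718*(-2 + 3/2)/9 = 8 - 3718*(-1)/(9*2) = 8 - 1*(-1859/9) = 8 + 1859/9 = 1931/9 ≈ 214.56)
1/G = 1/(1931/9) = 9/1931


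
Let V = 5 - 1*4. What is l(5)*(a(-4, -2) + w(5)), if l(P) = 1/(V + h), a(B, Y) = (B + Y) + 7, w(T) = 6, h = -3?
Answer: -7/2 ≈ -3.5000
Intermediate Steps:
V = 1 (V = 5 - 4 = 1)
a(B, Y) = 7 + B + Y
l(P) = -1/2 (l(P) = 1/(1 - 3) = 1/(-2) = -1/2)
l(5)*(a(-4, -2) + w(5)) = -((7 - 4 - 2) + 6)/2 = -(1 + 6)/2 = -1/2*7 = -7/2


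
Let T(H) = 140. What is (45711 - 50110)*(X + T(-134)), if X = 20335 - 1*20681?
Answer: 906194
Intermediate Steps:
X = -346 (X = 20335 - 20681 = -346)
(45711 - 50110)*(X + T(-134)) = (45711 - 50110)*(-346 + 140) = -4399*(-206) = 906194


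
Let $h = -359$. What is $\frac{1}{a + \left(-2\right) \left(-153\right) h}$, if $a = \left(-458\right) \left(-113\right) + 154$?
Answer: $- \frac{1}{57946} \approx -1.7257 \cdot 10^{-5}$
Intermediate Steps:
$a = 51908$ ($a = 51754 + 154 = 51908$)
$\frac{1}{a + \left(-2\right) \left(-153\right) h} = \frac{1}{51908 + \left(-2\right) \left(-153\right) \left(-359\right)} = \frac{1}{51908 + 306 \left(-359\right)} = \frac{1}{51908 - 109854} = \frac{1}{-57946} = - \frac{1}{57946}$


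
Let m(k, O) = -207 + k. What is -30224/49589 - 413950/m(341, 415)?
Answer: -10265708283/3322463 ≈ -3089.8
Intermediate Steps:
-30224/49589 - 413950/m(341, 415) = -30224/49589 - 413950/(-207 + 341) = -30224*1/49589 - 413950/134 = -30224/49589 - 413950*1/134 = -30224/49589 - 206975/67 = -10265708283/3322463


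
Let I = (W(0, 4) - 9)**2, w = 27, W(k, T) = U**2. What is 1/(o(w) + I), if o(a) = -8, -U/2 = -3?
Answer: 1/721 ≈ 0.0013870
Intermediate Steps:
U = 6 (U = -2*(-3) = 6)
W(k, T) = 36 (W(k, T) = 6**2 = 36)
I = 729 (I = (36 - 9)**2 = 27**2 = 729)
1/(o(w) + I) = 1/(-8 + 729) = 1/721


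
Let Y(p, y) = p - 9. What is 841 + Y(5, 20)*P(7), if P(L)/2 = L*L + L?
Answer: 393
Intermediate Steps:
Y(p, y) = -9 + p
P(L) = 2*L + 2*L**2 (P(L) = 2*(L*L + L) = 2*(L**2 + L) = 2*(L + L**2) = 2*L + 2*L**2)
841 + Y(5, 20)*P(7) = 841 + (-9 + 5)*(2*7*(1 + 7)) = 841 - 8*7*8 = 841 - 4*112 = 841 - 448 = 393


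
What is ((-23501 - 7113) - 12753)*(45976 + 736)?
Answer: -2025759304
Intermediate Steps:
((-23501 - 7113) - 12753)*(45976 + 736) = (-30614 - 12753)*46712 = -43367*46712 = -2025759304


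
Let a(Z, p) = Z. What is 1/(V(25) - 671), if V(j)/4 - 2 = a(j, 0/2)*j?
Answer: 1/1837 ≈ 0.00054437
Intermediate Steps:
V(j) = 8 + 4*j**2 (V(j) = 8 + 4*(j*j) = 8 + 4*j**2)
1/(V(25) - 671) = 1/((8 + 4*25**2) - 671) = 1/((8 + 4*625) - 671) = 1/((8 + 2500) - 671) = 1/(2508 - 671) = 1/1837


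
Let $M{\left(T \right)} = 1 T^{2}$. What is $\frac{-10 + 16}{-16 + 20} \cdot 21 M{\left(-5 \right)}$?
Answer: $\frac{1575}{2} \approx 787.5$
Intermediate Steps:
$M{\left(T \right)} = T^{2}$
$\frac{-10 + 16}{-16 + 20} \cdot 21 M{\left(-5 \right)} = \frac{-10 + 16}{-16 + 20} \cdot 21 \left(-5\right)^{2} = \frac{6}{4} \cdot 21 \cdot 25 = 6 \cdot \frac{1}{4} \cdot 21 \cdot 25 = \frac{3}{2} \cdot 21 \cdot 25 = \frac{63}{2} \cdot 25 = \frac{1575}{2}$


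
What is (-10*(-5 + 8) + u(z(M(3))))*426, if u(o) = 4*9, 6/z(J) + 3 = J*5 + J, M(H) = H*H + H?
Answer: 2556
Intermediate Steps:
M(H) = H + H² (M(H) = H² + H = H + H²)
z(J) = 6/(-3 + 6*J) (z(J) = 6/(-3 + (J*5 + J)) = 6/(-3 + (5*J + J)) = 6/(-3 + 6*J))
u(o) = 36
(-10*(-5 + 8) + u(z(M(3))))*426 = (-10*(-5 + 8) + 36)*426 = (-10*3 + 36)*426 = (-30 + 36)*426 = 6*426 = 2556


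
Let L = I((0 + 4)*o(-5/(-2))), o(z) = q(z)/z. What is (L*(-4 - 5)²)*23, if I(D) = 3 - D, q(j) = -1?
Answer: 42849/5 ≈ 8569.8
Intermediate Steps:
o(z) = -1/z
L = 23/5 (L = 3 - (0 + 4)*(-1/((-5/(-2)))) = 3 - 4*(-1/((-5*(-½)))) = 3 - 4*(-1/5/2) = 3 - 4*(-1*⅖) = 3 - 4*(-2)/5 = 3 - 1*(-8/5) = 3 + 8/5 = 23/5 ≈ 4.6000)
(L*(-4 - 5)²)*23 = (23*(-4 - 5)²/5)*23 = ((23/5)*(-9)²)*23 = ((23/5)*81)*23 = (1863/5)*23 = 42849/5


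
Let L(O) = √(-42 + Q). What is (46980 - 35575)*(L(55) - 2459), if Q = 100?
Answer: -28044895 + 11405*√58 ≈ -2.7958e+7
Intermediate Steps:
L(O) = √58 (L(O) = √(-42 + 100) = √58)
(46980 - 35575)*(L(55) - 2459) = (46980 - 35575)*(√58 - 2459) = 11405*(-2459 + √58) = -28044895 + 11405*√58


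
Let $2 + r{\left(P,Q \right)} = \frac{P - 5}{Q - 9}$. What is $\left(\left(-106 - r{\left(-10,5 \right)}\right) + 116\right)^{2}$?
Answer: $\frac{1089}{16} \approx 68.063$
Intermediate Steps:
$r{\left(P,Q \right)} = -2 + \frac{-5 + P}{-9 + Q}$ ($r{\left(P,Q \right)} = -2 + \frac{P - 5}{Q - 9} = -2 + \frac{-5 + P}{-9 + Q}$)
$\left(\left(-106 - r{\left(-10,5 \right)}\right) + 116\right)^{2} = \left(\left(-106 - \frac{13 - 10 - 10}{-9 + 5}\right) + 116\right)^{2} = \left(\left(-106 - \frac{13 - 10 - 10}{-4}\right) + 116\right)^{2} = \left(\left(-106 - \left(- \frac{1}{4}\right) \left(-7\right)\right) + 116\right)^{2} = \left(\left(-106 - \frac{7}{4}\right) + 116\right)^{2} = \left(- \frac{431}{4} + 116\right)^{2} = \left(\frac{33}{4}\right)^{2} = \frac{1089}{16}$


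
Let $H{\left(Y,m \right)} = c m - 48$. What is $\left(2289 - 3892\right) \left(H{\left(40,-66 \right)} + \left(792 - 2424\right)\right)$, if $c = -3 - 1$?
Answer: $2269848$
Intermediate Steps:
$c = -4$ ($c = -3 - 1 = -4$)
$H{\left(Y,m \right)} = -48 - 4 m$ ($H{\left(Y,m \right)} = - 4 m - 48 = -48 - 4 m$)
$\left(2289 - 3892\right) \left(H{\left(40,-66 \right)} + \left(792 - 2424\right)\right) = \left(2289 - 3892\right) \left(\left(-48 - -264\right) + \left(792 - 2424\right)\right) = - 1603 \left(\left(-48 + 264\right) + \left(792 - 2424\right)\right) = - 1603 \left(216 - 1632\right) = \left(-1603\right) \left(-1416\right) = 2269848$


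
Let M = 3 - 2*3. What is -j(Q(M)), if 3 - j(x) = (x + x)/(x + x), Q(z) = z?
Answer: -2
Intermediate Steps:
M = -3 (M = 3 - 6 = -3)
j(x) = 2 (j(x) = 3 - (x + x)/(x + x) = 3 - 2*x/(2*x) = 3 - 2*x*1/(2*x) = 3 - 1*1 = 3 - 1 = 2)
-j(Q(M)) = -1*2 = -2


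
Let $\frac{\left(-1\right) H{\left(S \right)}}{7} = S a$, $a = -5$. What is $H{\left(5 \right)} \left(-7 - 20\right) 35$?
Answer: $-165375$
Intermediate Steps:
$H{\left(S \right)} = 35 S$ ($H{\left(S \right)} = - 7 S \left(-5\right) = - 7 \left(- 5 S\right) = 35 S$)
$H{\left(5 \right)} \left(-7 - 20\right) 35 = 35 \cdot 5 \left(-7 - 20\right) 35 = 175 \left(-27\right) 35 = \left(-4725\right) 35 = -165375$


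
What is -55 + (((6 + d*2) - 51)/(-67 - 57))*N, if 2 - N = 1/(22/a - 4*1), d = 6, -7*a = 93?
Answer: -3549535/65224 ≈ -54.421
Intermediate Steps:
a = -93/7 (a = -⅐*93 = -93/7 ≈ -13.286)
N = 1145/526 (N = 2 - 1/(22/(-93/7) - 4*1) = 2 - 1/(22*(-7/93) - 4) = 2 - 1/(-154/93 - 4) = 2 - 1/(-526/93) = 2 - 1*(-93/526) = 2 + 93/526 = 1145/526 ≈ 2.1768)
-55 + (((6 + d*2) - 51)/(-67 - 57))*N = -55 + (((6 + 6*2) - 51)/(-67 - 57))*(1145/526) = -55 + (((6 + 12) - 51)/(-124))*(1145/526) = -55 + ((18 - 51)*(-1/124))*(1145/526) = -55 - 33*(-1/124)*(1145/526) = -55 + (33/124)*(1145/526) = -55 + 37785/65224 = -3549535/65224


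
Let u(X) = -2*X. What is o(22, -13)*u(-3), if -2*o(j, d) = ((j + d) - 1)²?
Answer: -192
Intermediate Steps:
o(j, d) = -(-1 + d + j)²/2 (o(j, d) = -((j + d) - 1)²/2 = -((d + j) - 1)²/2 = -(-1 + d + j)²/2)
o(22, -13)*u(-3) = (-(-1 - 13 + 22)²/2)*(-2*(-3)) = -½*8²*6 = -½*64*6 = -32*6 = -192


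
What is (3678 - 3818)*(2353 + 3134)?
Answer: -768180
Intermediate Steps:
(3678 - 3818)*(2353 + 3134) = -140*5487 = -768180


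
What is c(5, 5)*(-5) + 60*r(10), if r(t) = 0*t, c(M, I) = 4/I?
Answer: -4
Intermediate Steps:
r(t) = 0
c(5, 5)*(-5) + 60*r(10) = (4/5)*(-5) + 60*0 = (4*(⅕))*(-5) + 0 = (⅘)*(-5) + 0 = -4 + 0 = -4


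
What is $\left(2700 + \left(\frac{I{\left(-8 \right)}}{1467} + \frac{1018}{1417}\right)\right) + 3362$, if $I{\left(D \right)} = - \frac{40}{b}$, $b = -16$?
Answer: $\frac{25205625533}{4157478} \approx 6062.7$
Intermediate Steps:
$I{\left(D \right)} = \frac{5}{2}$ ($I{\left(D \right)} = - \frac{40}{-16} = \left(-40\right) \left(- \frac{1}{16}\right) = \frac{5}{2}$)
$\left(2700 + \left(\frac{I{\left(-8 \right)}}{1467} + \frac{1018}{1417}\right)\right) + 3362 = \left(2700 + \left(\frac{5}{2 \cdot 1467} + \frac{1018}{1417}\right)\right) + 3362 = \left(2700 + \left(\frac{5}{2} \cdot \frac{1}{1467} + 1018 \cdot \frac{1}{1417}\right)\right) + 3362 = \left(2700 + \left(\frac{5}{2934} + \frac{1018}{1417}\right)\right) + 3362 = \left(2700 + \frac{2993897}{4157478}\right) + 3362 = \frac{11228184497}{4157478} + 3362 = \frac{25205625533}{4157478}$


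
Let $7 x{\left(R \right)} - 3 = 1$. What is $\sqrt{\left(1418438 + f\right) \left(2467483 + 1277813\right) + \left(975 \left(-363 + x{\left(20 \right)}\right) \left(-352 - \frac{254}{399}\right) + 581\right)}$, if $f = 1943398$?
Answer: $\frac{\sqrt{222725657809304943}}{133} \approx 3.5484 \cdot 10^{6}$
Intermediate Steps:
$x{\left(R \right)} = \frac{4}{7}$ ($x{\left(R \right)} = \frac{3}{7} + \frac{1}{7} \cdot 1 = \frac{3}{7} + \frac{1}{7} = \frac{4}{7}$)
$\sqrt{\left(1418438 + f\right) \left(2467483 + 1277813\right) + \left(975 \left(-363 + x{\left(20 \right)}\right) \left(-352 - \frac{254}{399}\right) + 581\right)} = \sqrt{\left(1418438 + 1943398\right) \left(2467483 + 1277813\right) + \left(975 \left(-363 + \frac{4}{7}\right) \left(-352 - \frac{254}{399}\right) + 581\right)} = \sqrt{3361836 \cdot 3745296 + \left(975 \left(- \frac{2537 \left(-352 - \frac{254}{399}\right)}{7}\right) + 581\right)} = \sqrt{12591070923456 + \left(975 \left(- \frac{2537 \left(-352 - \frac{254}{399}\right)}{7}\right) + 581\right)} = \sqrt{12591070923456 + \left(975 \left(\left(- \frac{2537}{7}\right) \left(- \frac{140702}{399}\right)\right) + 581\right)} = \sqrt{12591070923456 + \left(975 \cdot \frac{356960974}{2793} + 581\right)} = \sqrt{12591070923456 + \left(\frac{116012316550}{931} + 581\right)} = \sqrt{12591070923456 + \frac{116012857461}{931}} = \sqrt{\frac{11722403042594997}{931}} = \frac{\sqrt{222725657809304943}}{133}$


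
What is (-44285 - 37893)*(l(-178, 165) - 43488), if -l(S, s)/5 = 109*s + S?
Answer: 10890475094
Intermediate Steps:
l(S, s) = -545*s - 5*S (l(S, s) = -5*(109*s + S) = -5*(S + 109*s) = -545*s - 5*S)
(-44285 - 37893)*(l(-178, 165) - 43488) = (-44285 - 37893)*((-545*165 - 5*(-178)) - 43488) = -82178*((-89925 + 890) - 43488) = -82178*(-89035 - 43488) = -82178*(-132523) = 10890475094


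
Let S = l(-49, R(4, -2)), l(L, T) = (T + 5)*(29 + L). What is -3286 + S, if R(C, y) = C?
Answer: -3466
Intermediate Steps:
l(L, T) = (5 + T)*(29 + L)
S = -180 (S = 145 + 5*(-49) + 29*4 - 49*4 = 145 - 245 + 116 - 196 = -180)
-3286 + S = -3286 - 180 = -3466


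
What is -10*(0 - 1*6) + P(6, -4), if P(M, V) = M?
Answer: 66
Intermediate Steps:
-10*(0 - 1*6) + P(6, -4) = -10*(0 - 1*6) + 6 = -10*(0 - 6) + 6 = -10*(-6) + 6 = 60 + 6 = 66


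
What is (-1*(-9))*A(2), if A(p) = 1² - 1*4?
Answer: -27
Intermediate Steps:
A(p) = -3 (A(p) = 1 - 4 = -3)
(-1*(-9))*A(2) = -1*(-9)*(-3) = 9*(-3) = -27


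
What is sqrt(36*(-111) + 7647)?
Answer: sqrt(3651) ≈ 60.424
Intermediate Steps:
sqrt(36*(-111) + 7647) = sqrt(-3996 + 7647) = sqrt(3651)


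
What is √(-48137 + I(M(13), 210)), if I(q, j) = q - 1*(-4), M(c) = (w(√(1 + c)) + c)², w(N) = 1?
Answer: 29*I*√57 ≈ 218.95*I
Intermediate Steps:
M(c) = (1 + c)²
I(q, j) = 4 + q (I(q, j) = q + 4 = 4 + q)
√(-48137 + I(M(13), 210)) = √(-48137 + (4 + (1 + 13)²)) = √(-48137 + (4 + 14²)) = √(-48137 + (4 + 196)) = √(-48137 + 200) = √(-47937) = 29*I*√57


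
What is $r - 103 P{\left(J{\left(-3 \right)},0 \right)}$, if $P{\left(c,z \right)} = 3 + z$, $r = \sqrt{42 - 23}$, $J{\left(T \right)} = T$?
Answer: $-309 + \sqrt{19} \approx -304.64$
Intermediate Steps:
$r = \sqrt{19} \approx 4.3589$
$r - 103 P{\left(J{\left(-3 \right)},0 \right)} = \sqrt{19} - 103 \left(3 + 0\right) = \sqrt{19} - 309 = -309 + \sqrt{19}$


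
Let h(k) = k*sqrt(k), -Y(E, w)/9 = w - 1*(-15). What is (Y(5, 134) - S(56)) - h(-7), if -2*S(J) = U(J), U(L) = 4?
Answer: -1339 + 7*I*sqrt(7) ≈ -1339.0 + 18.52*I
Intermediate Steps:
Y(E, w) = -135 - 9*w (Y(E, w) = -9*(w - 1*(-15)) = -9*(w + 15) = -9*(15 + w) = -135 - 9*w)
S(J) = -2 (S(J) = -1/2*4 = -2)
h(k) = k**(3/2)
(Y(5, 134) - S(56)) - h(-7) = ((-135 - 9*134) - 1*(-2)) - (-7)**(3/2) = ((-135 - 1206) + 2) - (-7)*I*sqrt(7) = (-1341 + 2) + 7*I*sqrt(7) = -1339 + 7*I*sqrt(7)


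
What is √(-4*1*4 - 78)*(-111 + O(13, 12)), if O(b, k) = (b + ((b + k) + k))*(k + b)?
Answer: 1139*I*√94 ≈ 11043.0*I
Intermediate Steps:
O(b, k) = (b + k)*(2*b + 2*k) (O(b, k) = (b + (b + 2*k))*(b + k) = (2*b + 2*k)*(b + k) = (b + k)*(2*b + 2*k))
√(-4*1*4 - 78)*(-111 + O(13, 12)) = √(-4*1*4 - 78)*(-111 + (2*13² + 2*12² + 4*13*12)) = √(-4*4 - 78)*(-111 + (2*169 + 2*144 + 624)) = √(-16 - 78)*(-111 + (338 + 288 + 624)) = √(-94)*(-111 + 1250) = (I*√94)*1139 = 1139*I*√94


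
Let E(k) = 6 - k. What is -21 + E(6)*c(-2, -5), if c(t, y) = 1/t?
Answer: -21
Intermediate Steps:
-21 + E(6)*c(-2, -5) = -21 + (6 - 1*6)/(-2) = -21 + (6 - 6)*(-½) = -21 + 0*(-½) = -21 + 0 = -21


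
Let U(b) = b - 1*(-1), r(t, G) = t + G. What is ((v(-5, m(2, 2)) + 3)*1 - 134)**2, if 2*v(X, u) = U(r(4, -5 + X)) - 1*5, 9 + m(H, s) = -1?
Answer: 18496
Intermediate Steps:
r(t, G) = G + t
m(H, s) = -10 (m(H, s) = -9 - 1 = -10)
U(b) = 1 + b (U(b) = b + 1 = 1 + b)
v(X, u) = -5/2 + X/2 (v(X, u) = ((1 + ((-5 + X) + 4)) - 1*5)/2 = ((1 + (-1 + X)) - 5)/2 = (X - 5)/2 = (-5 + X)/2 = -5/2 + X/2)
((v(-5, m(2, 2)) + 3)*1 - 134)**2 = (((-5/2 + (1/2)*(-5)) + 3)*1 - 134)**2 = (((-5/2 - 5/2) + 3)*1 - 134)**2 = ((-5 + 3)*1 - 134)**2 = (-2*1 - 134)**2 = (-2 - 134)**2 = (-136)**2 = 18496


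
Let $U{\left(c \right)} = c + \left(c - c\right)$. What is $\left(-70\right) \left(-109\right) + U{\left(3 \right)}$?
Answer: $7633$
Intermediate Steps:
$U{\left(c \right)} = c$ ($U{\left(c \right)} = c + 0 = c$)
$\left(-70\right) \left(-109\right) + U{\left(3 \right)} = \left(-70\right) \left(-109\right) + 3 = 7630 + 3 = 7633$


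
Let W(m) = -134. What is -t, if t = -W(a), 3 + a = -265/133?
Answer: -134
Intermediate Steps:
a = -664/133 (a = -3 - 265/133 = -664/133 ≈ -4.9925)
t = 134 (t = -1*(-134) = 134)
-t = -1*134 = -134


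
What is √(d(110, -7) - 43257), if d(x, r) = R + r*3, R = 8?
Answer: I*√43270 ≈ 208.01*I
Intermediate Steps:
d(x, r) = 8 + 3*r (d(x, r) = 8 + r*3 = 8 + 3*r)
√(d(110, -7) - 43257) = √((8 + 3*(-7)) - 43257) = √((8 - 21) - 43257) = √(-13 - 43257) = √(-43270) = I*√43270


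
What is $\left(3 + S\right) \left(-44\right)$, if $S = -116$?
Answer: $4972$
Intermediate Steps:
$\left(3 + S\right) \left(-44\right) = \left(3 - 116\right) \left(-44\right) = \left(-113\right) \left(-44\right) = 4972$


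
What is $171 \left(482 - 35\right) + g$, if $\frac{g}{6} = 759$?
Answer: $80991$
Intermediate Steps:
$g = 4554$ ($g = 6 \cdot 759 = 4554$)
$171 \left(482 - 35\right) + g = 171 \left(482 - 35\right) + 4554 = 171 \cdot 447 + 4554 = 76437 + 4554 = 80991$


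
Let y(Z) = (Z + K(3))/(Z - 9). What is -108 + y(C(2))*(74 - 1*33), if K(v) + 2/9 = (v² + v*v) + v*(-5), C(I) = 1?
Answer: -4585/36 ≈ -127.36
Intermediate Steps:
K(v) = -2/9 - 5*v + 2*v² (K(v) = -2/9 + ((v² + v*v) + v*(-5)) = -2/9 + ((v² + v²) - 5*v) = -2/9 + (2*v² - 5*v) = -2/9 + (-5*v + 2*v²) = -2/9 - 5*v + 2*v²)
y(Z) = (25/9 + Z)/(-9 + Z) (y(Z) = (Z + (-2/9 - 5*3 + 2*3²))/(Z - 9) = (Z + (-2/9 - 15 + 2*9))/(-9 + Z) = (Z + (-2/9 - 15 + 18))/(-9 + Z) = (Z + 25/9)/(-9 + Z) = (25/9 + Z)/(-9 + Z))
-108 + y(C(2))*(74 - 1*33) = -108 + ((25/9 + 1)/(-9 + 1))*(74 - 1*33) = -108 + ((34/9)/(-8))*(74 - 33) = -108 - ⅛*34/9*41 = -108 - 17/36*41 = -108 - 697/36 = -4585/36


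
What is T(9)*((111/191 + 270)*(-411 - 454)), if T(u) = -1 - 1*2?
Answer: 134112195/191 ≈ 7.0216e+5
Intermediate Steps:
T(u) = -3 (T(u) = -1 - 2 = -3)
T(9)*((111/191 + 270)*(-411 - 454)) = -3*(111/191 + 270)*(-411 - 454) = -3*(111*(1/191) + 270)*(-865) = -3*(111/191 + 270)*(-865) = -155043*(-865)/191 = -3*(-44704065/191) = 134112195/191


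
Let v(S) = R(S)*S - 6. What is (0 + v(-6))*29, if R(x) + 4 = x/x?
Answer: 348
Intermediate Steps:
R(x) = -3 (R(x) = -4 + x/x = -4 + 1 = -3)
v(S) = -6 - 3*S (v(S) = -3*S - 6 = -6 - 3*S)
(0 + v(-6))*29 = (0 + (-6 - 3*(-6)))*29 = (0 + (-6 + 18))*29 = (0 + 12)*29 = 12*29 = 348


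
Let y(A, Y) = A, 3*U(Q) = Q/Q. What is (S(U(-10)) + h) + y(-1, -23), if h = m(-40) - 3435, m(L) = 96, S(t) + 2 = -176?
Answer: -3518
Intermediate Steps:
U(Q) = 1/3 (U(Q) = (Q/Q)/3 = (1/3)*1 = 1/3)
S(t) = -178 (S(t) = -2 - 176 = -178)
h = -3339 (h = 96 - 3435 = -3339)
(S(U(-10)) + h) + y(-1, -23) = (-178 - 3339) - 1 = -3517 - 1 = -3518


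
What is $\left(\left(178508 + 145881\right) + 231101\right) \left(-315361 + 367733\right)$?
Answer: $29092122280$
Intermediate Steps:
$\left(\left(178508 + 145881\right) + 231101\right) \left(-315361 + 367733\right) = \left(324389 + 231101\right) 52372 = 555490 \cdot 52372 = 29092122280$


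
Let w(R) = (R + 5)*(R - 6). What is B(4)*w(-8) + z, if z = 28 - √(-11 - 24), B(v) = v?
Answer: 196 - I*√35 ≈ 196.0 - 5.9161*I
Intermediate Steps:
z = 28 - I*√35 (z = 28 - √(-35) = 28 - I*√35 ≈ 28.0 - 5.9161*I)
w(R) = (-6 + R)*(5 + R) (w(R) = (5 + R)*(-6 + R) = (-6 + R)*(5 + R))
B(4)*w(-8) + z = 4*(-30 + (-8)² - 1*(-8)) + (28 - I*√35) = 4*(-30 + 64 + 8) + (28 - I*√35) = 4*42 + (28 - I*√35) = 168 + (28 - I*√35) = 196 - I*√35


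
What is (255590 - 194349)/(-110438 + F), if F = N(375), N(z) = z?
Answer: -61241/110063 ≈ -0.55642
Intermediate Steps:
F = 375
(255590 - 194349)/(-110438 + F) = (255590 - 194349)/(-110438 + 375) = 61241/(-110063) = 61241*(-1/110063) = -61241/110063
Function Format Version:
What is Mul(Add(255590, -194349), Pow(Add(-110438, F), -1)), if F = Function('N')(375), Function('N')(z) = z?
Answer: Rational(-61241, 110063) ≈ -0.55642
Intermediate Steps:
F = 375
Mul(Add(255590, -194349), Pow(Add(-110438, F), -1)) = Mul(Add(255590, -194349), Pow(Add(-110438, 375), -1)) = Mul(61241, Pow(-110063, -1)) = Mul(61241, Rational(-1, 110063)) = Rational(-61241, 110063)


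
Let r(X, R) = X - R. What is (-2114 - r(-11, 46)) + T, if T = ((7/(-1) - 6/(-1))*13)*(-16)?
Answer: -1849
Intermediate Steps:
T = 208 (T = ((7*(-1) - 6*(-1))*13)*(-16) = ((-7 + 6)*13)*(-16) = -1*13*(-16) = -13*(-16) = 208)
(-2114 - r(-11, 46)) + T = (-2114 - (-11 - 1*46)) + 208 = (-2114 - (-11 - 46)) + 208 = (-2114 - 1*(-57)) + 208 = (-2114 + 57) + 208 = -2057 + 208 = -1849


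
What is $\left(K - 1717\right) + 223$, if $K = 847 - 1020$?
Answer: $-1667$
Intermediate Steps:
$K = -173$ ($K = 847 - 1020 = -173$)
$\left(K - 1717\right) + 223 = \left(-173 - 1717\right) + 223 = -1890 + 223 = -1667$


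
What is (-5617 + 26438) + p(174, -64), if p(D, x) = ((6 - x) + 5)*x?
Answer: 16021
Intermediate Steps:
p(D, x) = x*(11 - x) (p(D, x) = (11 - x)*x = x*(11 - x))
(-5617 + 26438) + p(174, -64) = (-5617 + 26438) - 64*(11 - 1*(-64)) = 20821 - 64*(11 + 64) = 20821 - 64*75 = 20821 - 4800 = 16021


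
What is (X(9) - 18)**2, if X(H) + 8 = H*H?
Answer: 3025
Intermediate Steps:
X(H) = -8 + H**2 (X(H) = -8 + H*H = -8 + H**2)
(X(9) - 18)**2 = ((-8 + 9**2) - 18)**2 = ((-8 + 81) - 18)**2 = (73 - 18)**2 = 55**2 = 3025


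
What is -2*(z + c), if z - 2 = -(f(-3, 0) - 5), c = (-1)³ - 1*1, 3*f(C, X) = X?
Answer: -10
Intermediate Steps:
f(C, X) = X/3
c = -2 (c = -1 - 1 = -2)
z = 7 (z = 2 - ((⅓)*0 - 5) = 2 - (0 - 5) = 2 - 1*(-5) = 2 + 5 = 7)
-2*(z + c) = -2*(7 - 2) = -2*5 = -10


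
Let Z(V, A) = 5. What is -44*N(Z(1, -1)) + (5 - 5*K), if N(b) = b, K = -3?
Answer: -200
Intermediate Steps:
-44*N(Z(1, -1)) + (5 - 5*K) = -44*5 + (5 - 5*(-3)) = -220 + (5 + 15) = -220 + 20 = -200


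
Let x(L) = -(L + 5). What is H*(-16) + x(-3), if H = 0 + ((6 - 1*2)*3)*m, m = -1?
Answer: 190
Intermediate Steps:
H = -12 (H = 0 + ((6 - 1*2)*3)*(-1) = 0 + ((6 - 2)*3)*(-1) = 0 + (4*3)*(-1) = 0 + 12*(-1) = 0 - 12 = -12)
x(L) = -5 - L (x(L) = -(5 + L) = -5 - L)
H*(-16) + x(-3) = -12*(-16) + (-5 - 1*(-3)) = 192 + (-5 + 3) = 192 - 2 = 190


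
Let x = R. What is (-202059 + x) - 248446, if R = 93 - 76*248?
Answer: -469260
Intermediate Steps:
R = -18755 (R = 93 - 18848 = -18755)
x = -18755
(-202059 + x) - 248446 = (-202059 - 18755) - 248446 = -220814 - 248446 = -469260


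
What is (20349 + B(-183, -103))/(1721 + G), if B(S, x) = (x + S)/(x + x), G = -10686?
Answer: -419218/184679 ≈ -2.2700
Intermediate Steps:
B(S, x) = (S + x)/(2*x) (B(S, x) = (S + x)/((2*x)) = (S + x)*(1/(2*x)) = (S + x)/(2*x))
(20349 + B(-183, -103))/(1721 + G) = (20349 + (1/2)*(-183 - 103)/(-103))/(1721 - 10686) = (20349 + (1/2)*(-1/103)*(-286))/(-8965) = (20349 + 143/103)*(-1/8965) = (2096090/103)*(-1/8965) = -419218/184679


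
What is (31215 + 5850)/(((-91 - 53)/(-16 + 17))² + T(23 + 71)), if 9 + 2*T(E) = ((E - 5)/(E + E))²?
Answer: 2620050720/1465476193 ≈ 1.7878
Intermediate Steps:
T(E) = -9/2 + (-5 + E)²/(8*E²) (T(E) = -9/2 + ((E - 5)/(E + E))²/2 = -9/2 + ((-5 + E)/((2*E)))²/2 = -9/2 + ((-5 + E)*(1/(2*E)))²/2 = -9/2 + ((-5 + E)/(2*E))²/2 = -9/2 + ((-5 + E)²/(4*E²))/2 = -9/2 + (-5 + E)²/(8*E²))
(31215 + 5850)/(((-91 - 53)/(-16 + 17))² + T(23 + 71)) = (31215 + 5850)/(((-91 - 53)/(-16 + 17))² + (-9/2 + (-5 + (23 + 71))²/(8*(23 + 71)²))) = 37065/((-144/1)² + (-9/2 + (⅛)*(-5 + 94)²/94²)) = 37065/((-144*1)² + (-9/2 + (⅛)*(1/8836)*89²)) = 37065/((-144)² + (-9/2 + (⅛)*(1/8836)*7921)) = 37065/(20736 + (-9/2 + 7921/70688)) = 37065/(20736 - 310175/70688) = 37065/(1465476193/70688) = 37065*(70688/1465476193) = 2620050720/1465476193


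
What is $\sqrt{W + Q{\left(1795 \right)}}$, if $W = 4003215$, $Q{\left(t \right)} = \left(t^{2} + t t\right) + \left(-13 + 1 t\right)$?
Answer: $\sqrt{10449047} \approx 3232.5$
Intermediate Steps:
$Q{\left(t \right)} = -13 + t + 2 t^{2}$ ($Q{\left(t \right)} = \left(t^{2} + t^{2}\right) + \left(-13 + t\right) = 2 t^{2} + \left(-13 + t\right) = -13 + t + 2 t^{2}$)
$\sqrt{W + Q{\left(1795 \right)}} = \sqrt{4003215 + \left(-13 + 1795 + 2 \cdot 1795^{2}\right)} = \sqrt{4003215 + \left(-13 + 1795 + 2 \cdot 3222025\right)} = \sqrt{4003215 + \left(-13 + 1795 + 6444050\right)} = \sqrt{4003215 + 6445832} = \sqrt{10449047}$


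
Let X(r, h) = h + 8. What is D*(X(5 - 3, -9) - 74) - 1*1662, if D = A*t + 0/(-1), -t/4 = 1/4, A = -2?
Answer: -1812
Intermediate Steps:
t = -1 (t = -4/4 = -4*1/4 = -1)
X(r, h) = 8 + h
D = 2 (D = -2*(-1) + 0/(-1) = 2 + 0*(-1) = 2 + 0 = 2)
D*(X(5 - 3, -9) - 74) - 1*1662 = 2*((8 - 9) - 74) - 1*1662 = 2*(-1 - 74) - 1662 = 2*(-75) - 1662 = -150 - 1662 = -1812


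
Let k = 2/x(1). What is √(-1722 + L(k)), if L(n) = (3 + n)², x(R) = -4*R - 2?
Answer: I*√15434/3 ≈ 41.411*I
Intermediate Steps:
x(R) = -2 - 4*R
k = -⅓ (k = 2/(-2 - 4*1) = 2/(-2 - 4) = 2/(-6) = 2*(-⅙) = -⅓ ≈ -0.33333)
√(-1722 + L(k)) = √(-1722 + (3 - ⅓)²) = √(-1722 + (8/3)²) = √(-1722 + 64/9) = √(-15434/9) = I*√15434/3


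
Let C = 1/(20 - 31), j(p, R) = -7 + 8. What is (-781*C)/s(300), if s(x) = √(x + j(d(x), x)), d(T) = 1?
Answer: 71*√301/301 ≈ 4.0924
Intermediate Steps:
j(p, R) = 1
C = -1/11 (C = 1/(-11) = -1/11 ≈ -0.090909)
s(x) = √(1 + x) (s(x) = √(x + 1) = √(1 + x))
(-781*C)/s(300) = (-781*(-1/11))/(√(1 + 300)) = 71/(√301) = 71*(√301/301) = 71*√301/301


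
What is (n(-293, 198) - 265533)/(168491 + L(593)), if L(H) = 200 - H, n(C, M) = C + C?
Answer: -38017/24014 ≈ -1.5831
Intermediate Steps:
n(C, M) = 2*C
(n(-293, 198) - 265533)/(168491 + L(593)) = (2*(-293) - 265533)/(168491 + (200 - 1*593)) = (-586 - 265533)/(168491 + (200 - 593)) = -266119/(168491 - 393) = -266119/168098 = -266119*1/168098 = -38017/24014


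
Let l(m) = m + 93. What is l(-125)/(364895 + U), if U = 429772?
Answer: -32/794667 ≈ -4.0268e-5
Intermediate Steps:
l(m) = 93 + m
l(-125)/(364895 + U) = (93 - 125)/(364895 + 429772) = -32/794667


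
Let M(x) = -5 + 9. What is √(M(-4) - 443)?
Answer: I*√439 ≈ 20.952*I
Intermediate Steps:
M(x) = 4
√(M(-4) - 443) = √(4 - 443) = √(-439) = I*√439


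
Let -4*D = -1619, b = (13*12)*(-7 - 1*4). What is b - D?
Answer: -8483/4 ≈ -2120.8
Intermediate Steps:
b = -1716 (b = 156*(-7 - 4) = 156*(-11) = -1716)
D = 1619/4 (D = -¼*(-1619) = 1619/4 ≈ 404.75)
b - D = -1716 - 1*1619/4 = -1716 - 1619/4 = -8483/4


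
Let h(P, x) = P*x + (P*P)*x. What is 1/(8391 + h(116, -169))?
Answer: -1/2285277 ≈ -4.3758e-7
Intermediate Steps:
h(P, x) = P*x + x*P**2 (h(P, x) = P*x + P**2*x = P*x + x*P**2)
1/(8391 + h(116, -169)) = 1/(8391 + 116*(-169)*(1 + 116)) = 1/(8391 + 116*(-169)*117) = 1/(8391 - 2293668) = 1/(-2285277) = -1/2285277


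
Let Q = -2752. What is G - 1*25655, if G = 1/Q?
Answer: -70602561/2752 ≈ -25655.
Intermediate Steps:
G = -1/2752 (G = 1/(-2752) = -1/2752 ≈ -0.00036337)
G - 1*25655 = -1/2752 - 1*25655 = -1/2752 - 25655 = -70602561/2752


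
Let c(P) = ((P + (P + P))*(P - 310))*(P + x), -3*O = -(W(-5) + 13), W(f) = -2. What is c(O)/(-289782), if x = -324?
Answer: -9714749/2608038 ≈ -3.7249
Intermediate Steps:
O = 11/3 (O = -(-1)*(-2 + 13)/3 = -(-1)*11/3 = -⅓*(-11) = 11/3 ≈ 3.6667)
c(P) = 3*P*(-324 + P)*(-310 + P) (c(P) = ((P + (P + P))*(P - 310))*(P - 324) = ((P + 2*P)*(-310 + P))*(-324 + P) = ((3*P)*(-310 + P))*(-324 + P) = (3*P*(-310 + P))*(-324 + P) = 3*P*(-324 + P)*(-310 + P))
c(O)/(-289782) = (3*(11/3)*(100440 + (11/3)² - 634*11/3))/(-289782) = (3*(11/3)*(100440 + 121/9 - 6974/3))*(-1/289782) = (3*(11/3)*(883159/9))*(-1/289782) = (9714749/9)*(-1/289782) = -9714749/2608038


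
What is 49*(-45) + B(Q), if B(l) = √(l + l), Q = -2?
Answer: -2205 + 2*I ≈ -2205.0 + 2.0*I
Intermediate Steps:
B(l) = √2*√l (B(l) = √(2*l) = √2*√l)
49*(-45) + B(Q) = 49*(-45) + √2*√(-2) = -2205 + √2*(I*√2) = -2205 + 2*I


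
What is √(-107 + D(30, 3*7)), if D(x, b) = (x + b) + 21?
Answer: I*√35 ≈ 5.9161*I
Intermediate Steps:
D(x, b) = 21 + b + x (D(x, b) = (b + x) + 21 = 21 + b + x)
√(-107 + D(30, 3*7)) = √(-107 + (21 + 3*7 + 30)) = √(-107 + (21 + 21 + 30)) = √(-107 + 72) = √(-35) = I*√35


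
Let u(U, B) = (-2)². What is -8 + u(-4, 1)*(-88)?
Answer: -360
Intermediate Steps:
u(U, B) = 4
-8 + u(-4, 1)*(-88) = -8 + 4*(-88) = -8 - 352 = -360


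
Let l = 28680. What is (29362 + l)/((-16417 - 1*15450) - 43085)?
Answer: -29021/37476 ≈ -0.77439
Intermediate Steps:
(29362 + l)/((-16417 - 1*15450) - 43085) = (29362 + 28680)/((-16417 - 1*15450) - 43085) = 58042/((-16417 - 15450) - 43085) = 58042/(-31867 - 43085) = 58042/(-74952) = 58042*(-1/74952) = -29021/37476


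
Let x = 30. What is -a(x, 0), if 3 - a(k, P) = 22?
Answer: 19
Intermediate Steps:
a(k, P) = -19 (a(k, P) = 3 - 1*22 = 3 - 22 = -19)
-a(x, 0) = -1*(-19) = 19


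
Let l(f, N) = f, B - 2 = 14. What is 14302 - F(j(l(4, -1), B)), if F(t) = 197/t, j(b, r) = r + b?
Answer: 285843/20 ≈ 14292.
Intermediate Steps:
B = 16 (B = 2 + 14 = 16)
j(b, r) = b + r
14302 - F(j(l(4, -1), B)) = 14302 - 197/(4 + 16) = 14302 - 197/20 = 285843/20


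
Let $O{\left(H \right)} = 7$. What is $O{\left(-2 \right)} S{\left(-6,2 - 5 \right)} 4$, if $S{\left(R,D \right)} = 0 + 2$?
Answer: $56$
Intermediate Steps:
$S{\left(R,D \right)} = 2$
$O{\left(-2 \right)} S{\left(-6,2 - 5 \right)} 4 = 7 \cdot 2 \cdot 4 = 14 \cdot 4 = 56$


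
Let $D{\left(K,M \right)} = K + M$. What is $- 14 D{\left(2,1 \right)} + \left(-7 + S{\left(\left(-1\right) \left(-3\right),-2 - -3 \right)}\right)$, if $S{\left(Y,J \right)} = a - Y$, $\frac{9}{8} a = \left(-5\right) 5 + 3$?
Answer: $- \frac{644}{9} \approx -71.556$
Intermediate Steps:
$a = - \frac{176}{9}$ ($a = \frac{8 \left(\left(-5\right) 5 + 3\right)}{9} = \frac{8 \left(-25 + 3\right)}{9} = \frac{8}{9} \left(-22\right) = - \frac{176}{9} \approx -19.556$)
$S{\left(Y,J \right)} = - \frac{176}{9} - Y$
$- 14 D{\left(2,1 \right)} + \left(-7 + S{\left(\left(-1\right) \left(-3\right),-2 - -3 \right)}\right) = - 14 \left(2 + 1\right) - \left(\frac{239}{9} + 3\right) = \left(-14\right) 3 - \frac{266}{9} = -42 - \frac{266}{9} = - \frac{644}{9}$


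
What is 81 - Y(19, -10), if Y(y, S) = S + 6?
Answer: 85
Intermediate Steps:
Y(y, S) = 6 + S
81 - Y(19, -10) = 81 - (6 - 10) = 81 - 1*(-4) = 81 + 4 = 85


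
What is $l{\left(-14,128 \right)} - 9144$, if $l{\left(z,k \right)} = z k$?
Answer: $-10936$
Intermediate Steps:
$l{\left(z,k \right)} = k z$
$l{\left(-14,128 \right)} - 9144 = 128 \left(-14\right) - 9144 = -1792 - 9144 = -10936$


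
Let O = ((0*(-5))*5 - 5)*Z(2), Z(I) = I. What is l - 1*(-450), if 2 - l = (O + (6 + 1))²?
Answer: 443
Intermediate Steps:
O = -10 (O = ((0*(-5))*5 - 5)*2 = (0*5 - 5)*2 = (0 - 5)*2 = -5*2 = -10)
l = -7 (l = 2 - (-10 + (6 + 1))² = 2 - (-10 + 7)² = 2 - 1*(-3)² = 2 - 1*9 = 2 - 9 = -7)
l - 1*(-450) = -7 - 1*(-450) = -7 + 450 = 443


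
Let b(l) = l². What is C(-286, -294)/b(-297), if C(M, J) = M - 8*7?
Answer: -38/9801 ≈ -0.0038772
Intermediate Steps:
C(M, J) = -56 + M (C(M, J) = M - 56 = -56 + M)
C(-286, -294)/b(-297) = (-56 - 286)/((-297)²) = -342/88209 = -342*1/88209 = -38/9801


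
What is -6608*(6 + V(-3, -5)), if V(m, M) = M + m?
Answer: 13216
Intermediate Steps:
-6608*(6 + V(-3, -5)) = -6608*(6 + (-5 - 3)) = -6608*(6 - 8) = -6608*(-2) = 13216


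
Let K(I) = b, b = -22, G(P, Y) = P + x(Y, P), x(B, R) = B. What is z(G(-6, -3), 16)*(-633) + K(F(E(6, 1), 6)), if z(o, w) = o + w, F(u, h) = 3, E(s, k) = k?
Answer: -4453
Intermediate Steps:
G(P, Y) = P + Y
K(I) = -22
z(G(-6, -3), 16)*(-633) + K(F(E(6, 1), 6)) = ((-6 - 3) + 16)*(-633) - 22 = (-9 + 16)*(-633) - 22 = 7*(-633) - 22 = -4431 - 22 = -4453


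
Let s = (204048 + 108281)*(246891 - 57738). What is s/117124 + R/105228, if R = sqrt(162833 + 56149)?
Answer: 59077967337/117124 + sqrt(218982)/105228 ≈ 5.0441e+5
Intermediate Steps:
R = sqrt(218982) ≈ 467.96
s = 59077967337 (s = 312329*189153 = 59077967337)
s/117124 + R/105228 = 59077967337/117124 + sqrt(218982)/105228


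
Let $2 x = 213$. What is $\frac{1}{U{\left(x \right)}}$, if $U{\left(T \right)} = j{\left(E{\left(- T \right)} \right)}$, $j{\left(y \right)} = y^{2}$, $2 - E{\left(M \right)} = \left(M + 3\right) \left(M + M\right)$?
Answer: $\frac{4}{1943663569} \approx 2.058 \cdot 10^{-9}$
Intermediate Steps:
$x = \frac{213}{2}$ ($x = \frac{1}{2} \cdot 213 = \frac{213}{2} \approx 106.5$)
$E{\left(M \right)} = 2 - 2 M \left(3 + M\right)$ ($E{\left(M \right)} = 2 - \left(M + 3\right) \left(M + M\right) = 2 - \left(3 + M\right) 2 M = 2 - 2 M \left(3 + M\right)$)
$U{\left(T \right)} = \left(2 - 2 T^{2} + 6 T\right)^{2}$ ($U{\left(T \right)} = \left(2 - 6 \left(- T\right) - 2 \left(- T\right)^{2}\right)^{2} = \left(2 + 6 T - 2 T^{2}\right)^{2} = \left(2 - 2 T^{2} + 6 T\right)^{2}$)
$\frac{1}{U{\left(x \right)}} = \frac{1}{4 \left(-1 + \left(\frac{213}{2}\right)^{2} - \frac{639}{2}\right)^{2}} = \frac{1}{4 \left(-1 + \frac{45369}{4} - \frac{639}{2}\right)^{2}} = \frac{1}{4 \left(\frac{44087}{4}\right)^{2}} = \frac{1}{4 \cdot \frac{1943663569}{16}} = \frac{1}{\frac{1943663569}{4}} = \frac{4}{1943663569}$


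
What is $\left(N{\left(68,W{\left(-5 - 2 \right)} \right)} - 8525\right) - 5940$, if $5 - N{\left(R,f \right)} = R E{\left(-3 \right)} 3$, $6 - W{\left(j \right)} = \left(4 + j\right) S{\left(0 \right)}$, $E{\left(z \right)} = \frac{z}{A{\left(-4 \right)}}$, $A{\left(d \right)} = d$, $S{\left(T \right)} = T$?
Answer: $-14613$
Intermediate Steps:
$E{\left(z \right)} = - \frac{z}{4}$ ($E{\left(z \right)} = \frac{z}{-4} = z \left(- \frac{1}{4}\right) = - \frac{z}{4}$)
$W{\left(j \right)} = 6$ ($W{\left(j \right)} = 6 - \left(4 + j\right) 0 = 6 - 0 = 6 + 0 = 6$)
$N{\left(R,f \right)} = 5 - \frac{9 R}{4}$ ($N{\left(R,f \right)} = 5 - R \left(\left(- \frac{1}{4}\right) \left(-3\right)\right) 3 = 5 - R \frac{3}{4} \cdot 3 = 5 - \frac{3 R}{4} \cdot 3 = 5 - \frac{9 R}{4}$)
$\left(N{\left(68,W{\left(-5 - 2 \right)} \right)} - 8525\right) - 5940 = \left(\left(5 - 153\right) - 8525\right) - 5940 = \left(-148 - 8525\right) - 5940 = -8673 - 5940 = -14613$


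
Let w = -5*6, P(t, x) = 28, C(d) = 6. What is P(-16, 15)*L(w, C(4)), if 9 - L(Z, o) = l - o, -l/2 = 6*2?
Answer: 1092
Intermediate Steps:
w = -30
l = -24 (l = -12*2 = -2*12 = -24)
L(Z, o) = 33 + o (L(Z, o) = 9 - (-24 - o) = 9 + (24 + o) = 33 + o)
P(-16, 15)*L(w, C(4)) = 28*(33 + 6) = 28*39 = 1092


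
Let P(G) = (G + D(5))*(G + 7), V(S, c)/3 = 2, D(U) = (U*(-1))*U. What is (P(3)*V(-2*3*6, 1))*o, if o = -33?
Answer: 43560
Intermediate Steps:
D(U) = -U² (D(U) = (-U)*U = -U²)
V(S, c) = 6 (V(S, c) = 3*2 = 6)
P(G) = (-25 + G)*(7 + G) (P(G) = (G - 1*5²)*(G + 7) = (G - 1*25)*(7 + G) = (G - 25)*(7 + G) = (-25 + G)*(7 + G))
(P(3)*V(-2*3*6, 1))*o = ((-175 + 3² - 18*3)*6)*(-33) = ((-175 + 9 - 54)*6)*(-33) = -220*6*(-33) = -1320*(-33) = 43560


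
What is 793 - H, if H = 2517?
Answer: -1724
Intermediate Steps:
793 - H = 793 - 1*2517 = 793 - 2517 = -1724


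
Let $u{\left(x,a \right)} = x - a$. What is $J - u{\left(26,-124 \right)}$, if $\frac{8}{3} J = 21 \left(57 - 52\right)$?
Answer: $- \frac{885}{8} \approx -110.63$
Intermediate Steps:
$J = \frac{315}{8}$ ($J = \frac{3 \cdot 21 \left(57 - 52\right)}{8} = \frac{3 \cdot 21 \cdot 5}{8} = \frac{3}{8} \cdot 105 = \frac{315}{8} \approx 39.375$)
$J - u{\left(26,-124 \right)} = \frac{315}{8} - \left(26 - -124\right) = \frac{315}{8} - \left(26 + 124\right) = \frac{315}{8} - 150 = - \frac{885}{8}$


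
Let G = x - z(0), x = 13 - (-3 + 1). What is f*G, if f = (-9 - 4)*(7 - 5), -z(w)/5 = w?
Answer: -390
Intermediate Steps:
z(w) = -5*w
x = 15 (x = 13 - 1*(-2) = 13 + 2 = 15)
f = -26 (f = -13*2 = -26)
G = 15 (G = 15 - (-5)*0 = 15 - 1*0 = 15 + 0 = 15)
f*G = -26*15 = -390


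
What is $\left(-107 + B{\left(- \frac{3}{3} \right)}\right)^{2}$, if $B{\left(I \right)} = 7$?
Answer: $10000$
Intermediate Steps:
$\left(-107 + B{\left(- \frac{3}{3} \right)}\right)^{2} = \left(-107 + 7\right)^{2} = \left(-100\right)^{2} = 10000$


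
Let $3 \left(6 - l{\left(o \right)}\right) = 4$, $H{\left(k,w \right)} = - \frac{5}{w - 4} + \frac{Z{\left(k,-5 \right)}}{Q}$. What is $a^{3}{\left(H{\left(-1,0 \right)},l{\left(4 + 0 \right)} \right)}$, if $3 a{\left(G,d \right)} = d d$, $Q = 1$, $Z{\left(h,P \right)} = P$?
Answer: $\frac{7529536}{19683} \approx 382.54$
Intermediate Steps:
$H{\left(k,w \right)} = -5 - \frac{5}{-4 + w}$ ($H{\left(k,w \right)} = - \frac{5}{w - 4} - \frac{5}{1} = - \frac{5}{-4 + w} - 5 = -5 - \frac{5}{-4 + w}$)
$l{\left(o \right)} = \frac{14}{3}$ ($l{\left(o \right)} = 6 - \frac{4}{3} = \frac{14}{3}$)
$a{\left(G,d \right)} = \frac{d^{2}}{3}$ ($a{\left(G,d \right)} = \frac{d d}{3} = \frac{d^{2}}{3}$)
$a^{3}{\left(H{\left(-1,0 \right)},l{\left(4 + 0 \right)} \right)} = \left(\frac{\left(\frac{14}{3}\right)^{2}}{3}\right)^{3} = \left(\frac{1}{3} \cdot \frac{196}{9}\right)^{3} = \left(\frac{196}{27}\right)^{3} = \frac{7529536}{19683}$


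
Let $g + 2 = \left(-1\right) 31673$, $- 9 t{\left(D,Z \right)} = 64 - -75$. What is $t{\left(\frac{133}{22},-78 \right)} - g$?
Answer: $\frac{284936}{9} \approx 31660.0$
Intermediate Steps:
$t{\left(D,Z \right)} = - \frac{139}{9}$ ($t{\left(D,Z \right)} = - \frac{64 - -75}{9} = - \frac{64 + 75}{9} = \left(- \frac{1}{9}\right) 139 = - \frac{139}{9}$)
$g = -31675$ ($g = -2 - 31673 = -31675$)
$t{\left(\frac{133}{22},-78 \right)} - g = - \frac{139}{9} - -31675 = - \frac{139}{9} + 31675 = \frac{284936}{9}$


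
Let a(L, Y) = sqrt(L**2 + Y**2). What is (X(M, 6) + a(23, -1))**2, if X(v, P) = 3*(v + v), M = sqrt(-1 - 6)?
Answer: 278 + 12*I*sqrt(3710) ≈ 278.0 + 730.92*I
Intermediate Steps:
M = I*sqrt(7) (M = sqrt(-7) = I*sqrt(7) ≈ 2.6458*I)
X(v, P) = 6*v (X(v, P) = 3*(2*v) = 6*v)
(X(M, 6) + a(23, -1))**2 = (6*(I*sqrt(7)) + sqrt(23**2 + (-1)**2))**2 = (6*I*sqrt(7) + sqrt(529 + 1))**2 = (6*I*sqrt(7) + sqrt(530))**2 = (sqrt(530) + 6*I*sqrt(7))**2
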